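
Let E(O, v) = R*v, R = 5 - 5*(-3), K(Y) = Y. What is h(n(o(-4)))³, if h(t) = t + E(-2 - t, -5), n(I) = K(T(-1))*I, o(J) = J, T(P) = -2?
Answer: -778688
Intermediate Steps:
R = 20 (R = 5 + 15 = 20)
n(I) = -2*I
E(O, v) = 20*v
h(t) = -100 + t (h(t) = t + 20*(-5) = t - 100 = -100 + t)
h(n(o(-4)))³ = (-100 - 2*(-4))³ = (-100 + 8)³ = (-92)³ = -778688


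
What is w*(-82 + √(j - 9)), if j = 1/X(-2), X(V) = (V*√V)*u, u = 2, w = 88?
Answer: -7216 + 22*√(-144 + 2*I*√2) ≈ -7213.4 + 264.01*I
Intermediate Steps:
X(V) = 2*V^(3/2) (X(V) = (V*√V)*2 = V^(3/2)*2 = 2*V^(3/2))
j = I*√2/8 (j = 1/(2*(-2)^(3/2)) = 1/(2*(-2*I*√2)) = 1/(-4*I*√2) = I*√2/8 ≈ 0.17678*I)
w*(-82 + √(j - 9)) = 88*(-82 + √(I*√2/8 - 9)) = 88*(-82 + √(-9 + I*√2/8)) = -7216 + 88*√(-9 + I*√2/8)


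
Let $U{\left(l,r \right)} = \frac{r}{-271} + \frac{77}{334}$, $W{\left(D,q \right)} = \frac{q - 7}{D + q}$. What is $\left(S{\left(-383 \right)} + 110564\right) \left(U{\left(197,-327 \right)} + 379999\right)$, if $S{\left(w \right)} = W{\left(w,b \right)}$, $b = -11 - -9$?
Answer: $\frac{1464112395767333079}{34847890} \approx 4.2014 \cdot 10^{10}$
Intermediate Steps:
$b = -2$ ($b = -11 + 9 = -2$)
$W{\left(D,q \right)} = \frac{-7 + q}{D + q}$
$S{\left(w \right)} = - \frac{9}{-2 + w}$ ($S{\left(w \right)} = \frac{-7 - 2}{w - 2} = \frac{1}{-2 + w} \left(-9\right) = - \frac{9}{-2 + w}$)
$U{\left(l,r \right)} = \frac{77}{334} - \frac{r}{271}$ ($U{\left(l,r \right)} = r \left(- \frac{1}{271}\right) + 77 \cdot \frac{1}{334} = - \frac{r}{271} + \frac{77}{334} = \frac{77}{334} - \frac{r}{271}$)
$\left(S{\left(-383 \right)} + 110564\right) \left(U{\left(197,-327 \right)} + 379999\right) = \left(- \frac{9}{-2 - 383} + 110564\right) \left(\left(\frac{77}{334} - - \frac{327}{271}\right) + 379999\right) = \left(- \frac{9}{-385} + 110564\right) \left(\left(\frac{77}{334} + \frac{327}{271}\right) + 379999\right) = \left(\left(-9\right) \left(- \frac{1}{385}\right) + 110564\right) \left(\frac{130085}{90514} + 379999\right) = \left(\frac{9}{385} + 110564\right) \frac{34395359571}{90514} = \frac{42567149}{385} \cdot \frac{34395359571}{90514} = \frac{1464112395767333079}{34847890}$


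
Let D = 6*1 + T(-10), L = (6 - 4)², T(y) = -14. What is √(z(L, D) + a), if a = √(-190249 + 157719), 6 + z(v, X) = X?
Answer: √(-14 + I*√32530) ≈ 9.1352 + 9.8718*I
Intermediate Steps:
L = 4 (L = 2² = 4)
D = -8 (D = 6*1 - 14 = 6 - 14 = -8)
z(v, X) = -6 + X
a = I*√32530 (a = √(-32530) = I*√32530 ≈ 180.36*I)
√(z(L, D) + a) = √((-6 - 8) + I*√32530) = √(-14 + I*√32530)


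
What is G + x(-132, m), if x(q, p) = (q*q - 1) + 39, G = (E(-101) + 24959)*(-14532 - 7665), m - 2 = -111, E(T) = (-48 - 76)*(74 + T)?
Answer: -628313017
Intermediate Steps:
E(T) = -9176 - 124*T (E(T) = -124*(74 + T) = -9176 - 124*T)
m = -109 (m = 2 - 111 = -109)
G = -628330479 (G = ((-9176 - 124*(-101)) + 24959)*(-14532 - 7665) = ((-9176 + 12524) + 24959)*(-22197) = (3348 + 24959)*(-22197) = 28307*(-22197) = -628330479)
x(q, p) = 38 + q**2 (x(q, p) = (q**2 - 1) + 39 = (-1 + q**2) + 39 = 38 + q**2)
G + x(-132, m) = -628330479 + (38 + (-132)**2) = -628330479 + (38 + 17424) = -628330479 + 17462 = -628313017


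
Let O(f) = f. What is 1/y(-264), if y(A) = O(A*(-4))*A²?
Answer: 1/73598976 ≈ 1.3587e-8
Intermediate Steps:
y(A) = -4*A³ (y(A) = (A*(-4))*A² = (-4*A)*A² = -4*A³)
1/y(-264) = 1/(-4*(-264)³) = 1/(-4*(-18399744)) = 1/73598976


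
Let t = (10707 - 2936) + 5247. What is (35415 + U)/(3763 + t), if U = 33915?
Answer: 69330/16781 ≈ 4.1315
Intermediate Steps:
t = 13018 (t = 7771 + 5247 = 13018)
(35415 + U)/(3763 + t) = (35415 + 33915)/(3763 + 13018) = 69330/16781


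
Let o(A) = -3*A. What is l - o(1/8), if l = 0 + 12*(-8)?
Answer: -765/8 ≈ -95.625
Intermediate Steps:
l = -96 (l = 0 - 96 = -96)
l - o(1/8) = -96 - (-3)/8 = -96 - 1*(-3/8) = -96 + 3/8 = -765/8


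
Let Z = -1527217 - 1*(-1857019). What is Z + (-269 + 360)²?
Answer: 338083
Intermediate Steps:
Z = 329802 (Z = -1527217 + 1857019 = 329802)
Z + (-269 + 360)² = 329802 + (-269 + 360)² = 329802 + 91² = 329802 + 8281 = 338083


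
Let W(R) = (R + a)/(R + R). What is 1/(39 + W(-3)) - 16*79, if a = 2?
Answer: -297034/235 ≈ -1264.0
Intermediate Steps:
W(R) = (2 + R)/(2*R) (W(R) = (R + 2)/(R + R) = (2 + R)/((2*R)) = (2 + R)*(1/(2*R)) = (2 + R)/(2*R))
1/(39 + W(-3)) - 16*79 = 1/(39 + (½)*(2 - 3)/(-3)) - 16*79 = 1/(39 + (½)*(-⅓)*(-1)) - 1264 = 1/(39 + ⅙) - 1264 = 1/(235/6) - 1264 = 6/235 - 1264 = -297034/235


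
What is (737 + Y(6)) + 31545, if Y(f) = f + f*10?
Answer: 32348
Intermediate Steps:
Y(f) = 11*f (Y(f) = f + 10*f = 11*f)
(737 + Y(6)) + 31545 = (737 + 11*6) + 31545 = (737 + 66) + 31545 = 803 + 31545 = 32348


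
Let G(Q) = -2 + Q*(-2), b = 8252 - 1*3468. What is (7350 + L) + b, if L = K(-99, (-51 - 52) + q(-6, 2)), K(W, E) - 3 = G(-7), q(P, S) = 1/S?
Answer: 12149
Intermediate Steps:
b = 4784 (b = 8252 - 3468 = 4784)
G(Q) = -2 - 2*Q
K(W, E) = 15 (K(W, E) = 3 + (-2 - 2*(-7)) = 3 + (-2 + 14) = 3 + 12 = 15)
L = 15
(7350 + L) + b = (7350 + 15) + 4784 = 7365 + 4784 = 12149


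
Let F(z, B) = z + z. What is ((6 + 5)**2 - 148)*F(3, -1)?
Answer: -162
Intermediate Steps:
F(z, B) = 2*z
((6 + 5)**2 - 148)*F(3, -1) = ((6 + 5)**2 - 148)*(2*3) = (11**2 - 148)*6 = (121 - 148)*6 = -27*6 = -162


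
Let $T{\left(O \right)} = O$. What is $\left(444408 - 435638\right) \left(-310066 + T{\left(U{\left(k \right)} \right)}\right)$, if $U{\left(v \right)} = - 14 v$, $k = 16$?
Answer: $-2721243300$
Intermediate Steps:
$\left(444408 - 435638\right) \left(-310066 + T{\left(U{\left(k \right)} \right)}\right) = \left(444408 - 435638\right) \left(-310066 - 224\right) = 8770 \left(-310066 - 224\right) = 8770 \left(-310290\right) = -2721243300$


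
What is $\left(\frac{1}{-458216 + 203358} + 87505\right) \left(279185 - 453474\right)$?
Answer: $- \frac{3886879866230521}{254858} \approx -1.5251 \cdot 10^{10}$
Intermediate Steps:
$\left(\frac{1}{-458216 + 203358} + 87505\right) \left(279185 - 453474\right) = \left(\frac{1}{-254858} + 87505\right) \left(-174289\right) = \left(- \frac{1}{254858} + 87505\right) \left(-174289\right) = \frac{22301349289}{254858} \left(-174289\right) = - \frac{3886879866230521}{254858}$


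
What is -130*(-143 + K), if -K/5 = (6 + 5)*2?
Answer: 32890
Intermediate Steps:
K = -110 (K = -5*(6 + 5)*2 = -55*2 = -5*22 = -110)
-130*(-143 + K) = -130*(-143 - 110) = -130*(-253) = 32890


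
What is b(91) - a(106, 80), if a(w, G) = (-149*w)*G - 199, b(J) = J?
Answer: 1263810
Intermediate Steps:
a(w, G) = -199 - 149*G*w (a(w, G) = -149*G*w - 199 = -199 - 149*G*w)
b(91) - a(106, 80) = 91 - (-199 - 149*80*106) = 91 - (-199 - 1263520) = 91 - 1*(-1263719) = 91 + 1263719 = 1263810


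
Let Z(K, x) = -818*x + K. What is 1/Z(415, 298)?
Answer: -1/243349 ≈ -4.1093e-6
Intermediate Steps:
Z(K, x) = K - 818*x
1/Z(415, 298) = 1/(415 - 818*298) = 1/(415 - 243764) = 1/(-243349) = -1/243349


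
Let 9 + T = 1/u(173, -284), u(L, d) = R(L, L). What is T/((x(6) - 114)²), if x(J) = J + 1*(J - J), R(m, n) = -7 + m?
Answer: -1493/1936224 ≈ -0.00077109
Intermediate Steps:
x(J) = J (x(J) = J + 1*0 = J + 0 = J)
u(L, d) = -7 + L
T = -1493/166 (T = -9 + 1/(-7 + 173) = -9 + 1/166 = -1493/166 ≈ -8.9940)
T/((x(6) - 114)²) = -1493/(166*(6 - 114)²) = -1493/(166*((-108)²)) = -1493/166/11664 = -1493/166*1/11664 = -1493/1936224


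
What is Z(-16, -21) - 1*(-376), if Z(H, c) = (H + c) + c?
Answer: 318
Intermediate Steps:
Z(H, c) = H + 2*c
Z(-16, -21) - 1*(-376) = (-16 + 2*(-21)) - 1*(-376) = (-16 - 42) + 376 = -58 + 376 = 318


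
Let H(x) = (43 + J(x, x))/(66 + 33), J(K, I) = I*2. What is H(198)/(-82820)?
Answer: -439/8199180 ≈ -5.3542e-5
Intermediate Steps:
J(K, I) = 2*I
H(x) = 43/99 + 2*x/99 (H(x) = (43 + 2*x)/(66 + 33) = (43 + 2*x)/99 = (43 + 2*x)*(1/99) = 43/99 + 2*x/99)
H(198)/(-82820) = (43/99 + (2/99)*198)/(-82820) = (43/99 + 4)*(-1/82820) = (439/99)*(-1/82820) = -439/8199180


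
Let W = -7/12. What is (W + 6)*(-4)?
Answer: -65/3 ≈ -21.667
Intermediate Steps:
W = -7/12 (W = -7*1/12 = -7/12 ≈ -0.58333)
(W + 6)*(-4) = (-7/12 + 6)*(-4) = (65/12)*(-4) = -65/3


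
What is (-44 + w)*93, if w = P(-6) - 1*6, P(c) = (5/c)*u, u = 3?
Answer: -9765/2 ≈ -4882.5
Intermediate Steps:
P(c) = 15/c (P(c) = (5/c)*3 = 15/c)
w = -17/2 (w = 15/(-6) - 1*6 = 15*(-⅙) - 6 = -5/2 - 6 = -17/2 ≈ -8.5000)
(-44 + w)*93 = (-44 - 17/2)*93 = -105/2*93 = -9765/2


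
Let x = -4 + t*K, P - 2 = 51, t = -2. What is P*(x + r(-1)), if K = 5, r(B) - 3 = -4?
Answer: -795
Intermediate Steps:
P = 53 (P = 2 + 51 = 53)
r(B) = -1 (r(B) = 3 - 4 = -1)
x = -14 (x = -4 - 2*5 = -4 - 10 = -14)
P*(x + r(-1)) = 53*(-14 - 1) = 53*(-15) = -795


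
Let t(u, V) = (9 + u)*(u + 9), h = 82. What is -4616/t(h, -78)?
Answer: -4616/8281 ≈ -0.55742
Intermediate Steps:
t(u, V) = (9 + u)² (t(u, V) = (9 + u)*(9 + u) = (9 + u)²)
-4616/t(h, -78) = -4616/(9 + 82)² = -4616/(91²) = -4616/8281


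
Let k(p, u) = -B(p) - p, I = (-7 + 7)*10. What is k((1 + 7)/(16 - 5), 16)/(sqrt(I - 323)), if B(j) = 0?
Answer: 8*I*sqrt(323)/3553 ≈ 0.040467*I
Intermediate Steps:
I = 0 (I = 0*10 = 0)
k(p, u) = -p (k(p, u) = -1*0 - p = 0 - p = -p)
k((1 + 7)/(16 - 5), 16)/(sqrt(I - 323)) = (-(1 + 7)/(16 - 5))/(sqrt(0 - 323)) = (-8/11)/(sqrt(-323)) = (-8/11)/((I*sqrt(323))) = (-1*8/11)*(-I*sqrt(323)/323) = -(-8)*I*sqrt(323)/3553 = 8*I*sqrt(323)/3553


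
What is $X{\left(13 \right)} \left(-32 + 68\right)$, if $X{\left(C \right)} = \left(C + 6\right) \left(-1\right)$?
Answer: $-684$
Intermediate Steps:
$X{\left(C \right)} = -6 - C$ ($X{\left(C \right)} = \left(6 + C\right) \left(-1\right) = -6 - C$)
$X{\left(13 \right)} \left(-32 + 68\right) = \left(-6 - 13\right) \left(-32 + 68\right) = \left(-6 - 13\right) 36 = \left(-19\right) 36 = -684$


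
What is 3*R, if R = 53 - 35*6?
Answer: -471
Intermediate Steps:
R = -157 (R = 53 - 210 = -157)
3*R = 3*(-157) = -471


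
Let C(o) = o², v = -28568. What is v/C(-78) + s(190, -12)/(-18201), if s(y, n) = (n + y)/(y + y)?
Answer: -8232842783/1753302330 ≈ -4.6956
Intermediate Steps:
s(y, n) = (n + y)/(2*y) (s(y, n) = (n + y)/((2*y)) = (n + y)*(1/(2*y)) = (n + y)/(2*y))
v/C(-78) + s(190, -12)/(-18201) = -28568/((-78)²) + ((½)*(-12 + 190)/190)/(-18201) = -28568/6084 + ((½)*(1/190)*178)*(-1/18201) = -28568*1/6084 + (89/190)*(-1/18201) = -7142/1521 - 89/3458190 = -8232842783/1753302330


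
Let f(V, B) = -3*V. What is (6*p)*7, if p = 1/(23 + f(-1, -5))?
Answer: 21/13 ≈ 1.6154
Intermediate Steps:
p = 1/26 (p = 1/(23 - 3*(-1)) = 1/(23 + 3) = 1/26 ≈ 0.038462)
(6*p)*7 = (6*(1/26))*7 = (3/13)*7 = 21/13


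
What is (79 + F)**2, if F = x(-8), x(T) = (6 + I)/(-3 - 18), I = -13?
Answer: 56644/9 ≈ 6293.8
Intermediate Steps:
x(T) = 1/3 (x(T) = (6 - 13)/(-3 - 18) = -7/(-21) = -7*(-1/21) = 1/3)
F = 1/3 ≈ 0.33333
(79 + F)**2 = (79 + 1/3)**2 = (238/3)**2 = 56644/9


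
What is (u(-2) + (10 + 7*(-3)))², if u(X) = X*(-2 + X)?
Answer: 9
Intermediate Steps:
(u(-2) + (10 + 7*(-3)))² = (-2*(-2 - 2) + (10 + 7*(-3)))² = (-2*(-4) + (10 - 21))² = (8 - 11)² = (-3)² = 9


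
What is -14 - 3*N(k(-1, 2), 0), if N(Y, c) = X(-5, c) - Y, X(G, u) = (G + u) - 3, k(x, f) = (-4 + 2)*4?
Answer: -14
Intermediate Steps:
k(x, f) = -8 (k(x, f) = -2*4 = -8)
X(G, u) = -3 + G + u
N(Y, c) = -8 + c - Y (N(Y, c) = (-3 - 5 + c) - Y = (-8 + c) - Y = -8 + c - Y)
-14 - 3*N(k(-1, 2), 0) = -14 - 3*(-8 + 0 - 1*(-8)) = -14 - 3*(-8 + 0 + 8) = -14 - 3*0 = -14 + 0 = -14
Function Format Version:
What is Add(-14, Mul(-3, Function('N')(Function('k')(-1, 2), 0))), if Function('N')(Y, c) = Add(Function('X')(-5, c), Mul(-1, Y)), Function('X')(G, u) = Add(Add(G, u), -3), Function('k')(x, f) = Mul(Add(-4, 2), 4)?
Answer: -14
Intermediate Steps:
Function('k')(x, f) = -8 (Function('k')(x, f) = Mul(-2, 4) = -8)
Function('X')(G, u) = Add(-3, G, u)
Function('N')(Y, c) = Add(-8, c, Mul(-1, Y)) (Function('N')(Y, c) = Add(Add(-3, -5, c), Mul(-1, Y)) = Add(Add(-8, c), Mul(-1, Y)) = Add(-8, c, Mul(-1, Y)))
Add(-14, Mul(-3, Function('N')(Function('k')(-1, 2), 0))) = Add(-14, Mul(-3, Add(-8, 0, Mul(-1, -8)))) = Add(-14, Mul(-3, Add(-8, 0, 8))) = Add(-14, Mul(-3, 0)) = Add(-14, 0) = -14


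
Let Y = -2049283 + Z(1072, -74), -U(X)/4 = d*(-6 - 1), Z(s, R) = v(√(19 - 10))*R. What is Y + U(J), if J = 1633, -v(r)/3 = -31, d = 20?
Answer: -2055605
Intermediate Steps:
v(r) = 93 (v(r) = -3*(-31) = 93)
Z(s, R) = 93*R
U(X) = 560 (U(X) = -80*(-6 - 1) = -80*(-7) = -4*(-140) = 560)
Y = -2056165 (Y = -2049283 + 93*(-74) = -2049283 - 6882 = -2056165)
Y + U(J) = -2056165 + 560 = -2055605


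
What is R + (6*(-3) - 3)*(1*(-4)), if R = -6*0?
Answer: 84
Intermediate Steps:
R = 0
R + (6*(-3) - 3)*(1*(-4)) = 0 + (6*(-3) - 3)*(1*(-4)) = 0 + (-18 - 3)*(-4) = 0 - 21*(-4) = 0 + 84 = 84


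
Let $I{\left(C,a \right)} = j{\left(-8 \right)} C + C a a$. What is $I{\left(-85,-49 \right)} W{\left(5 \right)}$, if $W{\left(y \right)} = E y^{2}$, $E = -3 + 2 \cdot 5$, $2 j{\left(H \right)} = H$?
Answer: $-35655375$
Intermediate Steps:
$j{\left(H \right)} = \frac{H}{2}$
$E = 7$ ($E = -3 + 10 = 7$)
$W{\left(y \right)} = 7 y^{2}$
$I{\left(C,a \right)} = - 4 C + C a^{2}$ ($I{\left(C,a \right)} = \frac{1}{2} \left(-8\right) C + C a a = - 4 C + C a^{2}$)
$I{\left(-85,-49 \right)} W{\left(5 \right)} = - 85 \left(-4 + \left(-49\right)^{2}\right) 7 \cdot 5^{2} = - 85 \left(-4 + 2401\right) 7 \cdot 25 = \left(-85\right) 2397 \cdot 175 = \left(-203745\right) 175 = -35655375$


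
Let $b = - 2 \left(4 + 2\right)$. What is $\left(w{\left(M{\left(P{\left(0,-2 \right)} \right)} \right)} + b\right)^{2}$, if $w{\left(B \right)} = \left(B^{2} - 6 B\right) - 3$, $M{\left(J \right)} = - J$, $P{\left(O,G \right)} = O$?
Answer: $225$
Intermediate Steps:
$w{\left(B \right)} = -3 + B^{2} - 6 B$
$b = -12$ ($b = \left(-2\right) 6 = -12$)
$\left(w{\left(M{\left(P{\left(0,-2 \right)} \right)} \right)} + b\right)^{2} = \left(\left(-3 + \left(\left(-1\right) 0\right)^{2} - 6 \left(\left(-1\right) 0\right)\right) - 12\right)^{2} = \left(\left(-3 + 0^{2} - 0\right) - 12\right)^{2} = \left(\left(-3 + 0 + 0\right) - 12\right)^{2} = \left(-3 - 12\right)^{2} = \left(-15\right)^{2} = 225$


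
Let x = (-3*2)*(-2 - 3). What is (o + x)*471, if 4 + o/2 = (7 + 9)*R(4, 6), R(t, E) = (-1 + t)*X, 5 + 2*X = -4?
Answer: -193110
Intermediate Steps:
X = -9/2 (X = -5/2 + (½)*(-4) = -5/2 - 2 = -9/2 ≈ -4.5000)
x = 30 (x = -6*(-5) = 30)
R(t, E) = 9/2 - 9*t/2 (R(t, E) = (-1 + t)*(-9/2) = 9/2 - 9*t/2)
o = -440 (o = -8 + 2*((7 + 9)*(9/2 - 9/2*4)) = -8 + 2*(16*(9/2 - 18)) = -8 + 2*(16*(-27/2)) = -8 + 2*(-216) = -8 - 432 = -440)
(o + x)*471 = (-440 + 30)*471 = -410*471 = -193110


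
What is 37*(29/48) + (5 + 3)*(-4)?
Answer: -463/48 ≈ -9.6458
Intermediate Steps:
37*(29/48) + (5 + 3)*(-4) = 37*(29*(1/48)) + 8*(-4) = 37*(29/48) - 32 = 1073/48 - 32 = -463/48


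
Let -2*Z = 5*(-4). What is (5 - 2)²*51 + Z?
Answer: 469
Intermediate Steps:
Z = 10 (Z = -5*(-4)/2 = -½*(-20) = 10)
(5 - 2)²*51 + Z = (5 - 2)²*51 + 10 = 3²*51 + 10 = 9*51 + 10 = 459 + 10 = 469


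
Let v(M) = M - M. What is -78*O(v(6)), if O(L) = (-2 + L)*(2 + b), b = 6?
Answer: 1248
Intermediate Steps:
v(M) = 0
O(L) = -16 + 8*L (O(L) = (-2 + L)*(2 + 6) = (-2 + L)*8 = -16 + 8*L)
-78*O(v(6)) = -78*(-16 + 8*0) = -78*(-16 + 0) = -78*(-16) = 1248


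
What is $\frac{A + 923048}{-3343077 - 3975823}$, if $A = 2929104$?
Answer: $- \frac{963038}{1829725} \approx -0.52633$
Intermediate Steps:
$\frac{A + 923048}{-3343077 - 3975823} = \frac{2929104 + 923048}{-3343077 - 3975823} = \frac{3852152}{-7318900} = 3852152 \left(- \frac{1}{7318900}\right) = - \frac{963038}{1829725}$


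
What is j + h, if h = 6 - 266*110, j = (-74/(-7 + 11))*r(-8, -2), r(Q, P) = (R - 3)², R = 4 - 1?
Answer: -29254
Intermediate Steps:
R = 3
r(Q, P) = 0 (r(Q, P) = (3 - 3)² = 0² = 0)
j = 0 (j = -74/(-7 + 11)*0 = -74/4*0 = -74*¼*0 = -37/2*0 = 0)
h = -29254 (h = 6 - 29260 = -29254)
j + h = 0 - 29254 = -29254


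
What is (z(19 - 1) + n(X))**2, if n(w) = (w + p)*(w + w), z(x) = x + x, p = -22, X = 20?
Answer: 1936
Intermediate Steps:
z(x) = 2*x
n(w) = 2*w*(-22 + w) (n(w) = (w - 22)*(w + w) = (-22 + w)*(2*w) = 2*w*(-22 + w))
(z(19 - 1) + n(X))**2 = (2*(19 - 1) + 2*20*(-22 + 20))**2 = (2*18 + 2*20*(-2))**2 = (36 - 80)**2 = (-44)**2 = 1936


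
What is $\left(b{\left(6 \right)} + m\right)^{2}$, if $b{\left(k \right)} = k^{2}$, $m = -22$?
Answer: $196$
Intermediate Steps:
$\left(b{\left(6 \right)} + m\right)^{2} = \left(6^{2} - 22\right)^{2} = \left(36 - 22\right)^{2} = 14^{2} = 196$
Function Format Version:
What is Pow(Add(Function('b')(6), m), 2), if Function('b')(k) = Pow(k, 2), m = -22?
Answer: 196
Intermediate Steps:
Pow(Add(Function('b')(6), m), 2) = Pow(Add(Pow(6, 2), -22), 2) = Pow(Add(36, -22), 2) = Pow(14, 2) = 196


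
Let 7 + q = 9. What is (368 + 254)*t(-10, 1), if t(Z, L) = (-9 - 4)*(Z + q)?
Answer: 64688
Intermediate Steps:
q = 2 (q = -7 + 9 = 2)
t(Z, L) = -26 - 13*Z (t(Z, L) = (-9 - 4)*(Z + 2) = -13*(2 + Z) = -26 - 13*Z)
(368 + 254)*t(-10, 1) = (368 + 254)*(-26 - 13*(-10)) = 622*(-26 + 130) = 622*104 = 64688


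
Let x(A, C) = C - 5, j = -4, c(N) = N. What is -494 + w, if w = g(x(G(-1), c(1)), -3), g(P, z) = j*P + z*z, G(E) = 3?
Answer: -469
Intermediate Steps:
x(A, C) = -5 + C
g(P, z) = z² - 4*P (g(P, z) = -4*P + z*z = -4*P + z² = z² - 4*P)
w = 25 (w = (-3)² - 4*(-5 + 1) = 9 - 4*(-4) = 9 + 16 = 25)
-494 + w = -494 + 25 = -469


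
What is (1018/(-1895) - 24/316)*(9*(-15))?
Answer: 2478384/29941 ≈ 82.776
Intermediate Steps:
(1018/(-1895) - 24/316)*(9*(-15)) = (1018*(-1/1895) - 24*1/316)*(-135) = (-1018/1895 - 6/79)*(-135) = -91792/149705*(-135) = 2478384/29941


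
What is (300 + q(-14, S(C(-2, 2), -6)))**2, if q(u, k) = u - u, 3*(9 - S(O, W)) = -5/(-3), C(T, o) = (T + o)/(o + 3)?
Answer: 90000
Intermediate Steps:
C(T, o) = (T + o)/(3 + o)
S(O, W) = 76/9 (S(O, W) = 9 - (-5)/(3*(-3)) = 9 - (-5)*(-1)/(3*3) = 9 - 1/3*5/3 = 9 - 5/9 = 76/9)
q(u, k) = 0
(300 + q(-14, S(C(-2, 2), -6)))**2 = (300 + 0)**2 = 300**2 = 90000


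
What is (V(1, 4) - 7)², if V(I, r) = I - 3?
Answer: 81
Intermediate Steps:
V(I, r) = -3 + I
(V(1, 4) - 7)² = ((-3 + 1) - 7)² = (-2 - 7)² = (-9)² = 81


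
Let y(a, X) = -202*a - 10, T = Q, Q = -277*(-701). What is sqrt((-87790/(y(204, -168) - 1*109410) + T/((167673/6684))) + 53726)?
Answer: sqrt(1089125815663926656246422)/4209374774 ≈ 247.93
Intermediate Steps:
Q = 194177
T = 194177
y(a, X) = -10 - 202*a
sqrt((-87790/(y(204, -168) - 1*109410) + T/((167673/6684))) + 53726) = sqrt((-87790/((-10 - 202*204) - 1*109410) + 194177/((167673/6684))) + 53726) = sqrt((-87790/((-10 - 41208) - 109410) + 194177/((167673*(1/6684)))) + 53726) = sqrt((-87790/(-41218 - 109410) + 194177/(55891/2228)) + 53726) = sqrt((-87790/(-150628) + 194177*(2228/55891)) + 53726) = sqrt((-87790*(-1/150628) + 432626356/55891) + 53726) = sqrt((43895/75314 + 432626356/55891) + 53726) = sqrt(32585274711229/4209374774 + 53726) = sqrt(258738143819153/4209374774) = sqrt(1089125815663926656246422)/4209374774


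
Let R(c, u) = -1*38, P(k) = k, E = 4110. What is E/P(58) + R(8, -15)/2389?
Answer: 4908293/69281 ≈ 70.846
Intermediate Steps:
R(c, u) = -38
E/P(58) + R(8, -15)/2389 = 4110/58 - 38/2389 = 4110*(1/58) - 38*1/2389 = 2055/29 - 38/2389 = 4908293/69281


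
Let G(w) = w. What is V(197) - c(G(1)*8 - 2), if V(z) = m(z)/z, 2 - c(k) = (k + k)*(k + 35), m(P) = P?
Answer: 491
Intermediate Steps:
c(k) = 2 - 2*k*(35 + k) (c(k) = 2 - (k + k)*(k + 35) = 2 - 2*k*(35 + k))
V(z) = 1 (V(z) = z/z = 1)
V(197) - c(G(1)*8 - 2) = 1 - (2 - 70*(1*8 - 2) - 2*(1*8 - 2)²) = 1 - (2 - 70*(8 - 2) - 2*(8 - 2)²) = 1 - (2 - 70*6 - 2*6²) = 1 - (2 - 420 - 2*36) = 1 - (2 - 420 - 72) = 1 - 1*(-490) = 1 + 490 = 491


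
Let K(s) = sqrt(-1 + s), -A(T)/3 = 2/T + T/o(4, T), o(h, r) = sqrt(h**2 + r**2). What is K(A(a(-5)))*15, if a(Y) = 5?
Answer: 3*sqrt(-92455 - 15375*sqrt(41))/41 ≈ 31.97*I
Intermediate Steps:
A(T) = -6/T - 3*T/sqrt(16 + T**2) (A(T) = -3*(2/T + T/(sqrt(4**2 + T**2))) = -3*(2/T + T/(sqrt(16 + T**2))) = -3*(2/T + T/sqrt(16 + T**2)) = -6/T - 3*T/sqrt(16 + T**2))
K(A(a(-5)))*15 = sqrt(-1 + (-6/5 - 3*5/sqrt(16 + 5**2)))*15 = sqrt(-1 + (-6*1/5 - 3*5/sqrt(16 + 25)))*15 = sqrt(-1 + (-6/5 - 3*5/sqrt(41)))*15 = sqrt(-1 + (-6/5 - 3*5*sqrt(41)/41))*15 = sqrt(-1 + (-6/5 - 15*sqrt(41)/41))*15 = sqrt(-11/5 - 15*sqrt(41)/41)*15 = 15*sqrt(-11/5 - 15*sqrt(41)/41)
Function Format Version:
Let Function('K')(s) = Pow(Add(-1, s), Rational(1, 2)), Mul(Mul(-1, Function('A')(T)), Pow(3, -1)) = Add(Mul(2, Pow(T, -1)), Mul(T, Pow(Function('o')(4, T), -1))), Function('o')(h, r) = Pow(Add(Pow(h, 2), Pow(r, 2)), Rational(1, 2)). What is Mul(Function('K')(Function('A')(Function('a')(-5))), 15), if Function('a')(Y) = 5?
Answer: Mul(Rational(3, 41), Pow(Add(-92455, Mul(-15375, Pow(41, Rational(1, 2)))), Rational(1, 2))) ≈ Mul(31.970, I)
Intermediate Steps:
Function('A')(T) = Add(Mul(-6, Pow(T, -1)), Mul(-3, T, Pow(Add(16, Pow(T, 2)), Rational(-1, 2)))) (Function('A')(T) = Mul(-3, Add(Mul(2, Pow(T, -1)), Mul(T, Pow(Pow(Add(Pow(4, 2), Pow(T, 2)), Rational(1, 2)), -1)))) = Mul(-3, Add(Mul(2, Pow(T, -1)), Mul(T, Pow(Pow(Add(16, Pow(T, 2)), Rational(1, 2)), -1)))) = Mul(-3, Add(Mul(2, Pow(T, -1)), Mul(T, Pow(Add(16, Pow(T, 2)), Rational(-1, 2))))) = Add(Mul(-6, Pow(T, -1)), Mul(-3, T, Pow(Add(16, Pow(T, 2)), Rational(-1, 2)))))
Mul(Function('K')(Function('A')(Function('a')(-5))), 15) = Mul(Pow(Add(-1, Add(Mul(-6, Pow(5, -1)), Mul(-3, 5, Pow(Add(16, Pow(5, 2)), Rational(-1, 2))))), Rational(1, 2)), 15) = Mul(Pow(Add(-1, Add(Mul(-6, Rational(1, 5)), Mul(-3, 5, Pow(Add(16, 25), Rational(-1, 2))))), Rational(1, 2)), 15) = Mul(Pow(Add(-1, Add(Rational(-6, 5), Mul(-3, 5, Pow(41, Rational(-1, 2))))), Rational(1, 2)), 15) = Mul(Pow(Add(-1, Add(Rational(-6, 5), Mul(-3, 5, Mul(Rational(1, 41), Pow(41, Rational(1, 2)))))), Rational(1, 2)), 15) = Mul(Pow(Add(-1, Add(Rational(-6, 5), Mul(Rational(-15, 41), Pow(41, Rational(1, 2))))), Rational(1, 2)), 15) = Mul(Pow(Add(Rational(-11, 5), Mul(Rational(-15, 41), Pow(41, Rational(1, 2)))), Rational(1, 2)), 15) = Mul(15, Pow(Add(Rational(-11, 5), Mul(Rational(-15, 41), Pow(41, Rational(1, 2)))), Rational(1, 2)))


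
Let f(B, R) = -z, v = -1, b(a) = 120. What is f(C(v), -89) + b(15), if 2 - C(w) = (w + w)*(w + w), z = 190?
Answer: -70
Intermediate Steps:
C(w) = 2 - 4*w² (C(w) = 2 - (w + w)*(w + w) = 2 - 2*w*2*w = 2 - 4*w²)
f(B, R) = -190 (f(B, R) = -1*190 = -190)
f(C(v), -89) + b(15) = -190 + 120 = -70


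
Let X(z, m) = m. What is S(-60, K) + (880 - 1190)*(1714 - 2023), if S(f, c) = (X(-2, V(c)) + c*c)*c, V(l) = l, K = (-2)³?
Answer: 95342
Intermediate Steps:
K = -8
S(f, c) = c*(c + c²) (S(f, c) = (c + c*c)*c = (c + c²)*c = c*(c + c²))
S(-60, K) + (880 - 1190)*(1714 - 2023) = (-8)²*(1 - 8) + (880 - 1190)*(1714 - 2023) = 64*(-7) - 310*(-309) = -448 + 95790 = 95342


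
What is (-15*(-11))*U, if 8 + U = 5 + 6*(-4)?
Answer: -4455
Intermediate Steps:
U = -27 (U = -8 + (5 + 6*(-4)) = -8 + (5 - 24) = -8 - 19 = -27)
(-15*(-11))*U = -15*(-11)*(-27) = 165*(-27) = -4455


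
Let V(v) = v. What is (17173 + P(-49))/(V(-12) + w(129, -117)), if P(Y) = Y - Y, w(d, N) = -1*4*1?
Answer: -17173/16 ≈ -1073.3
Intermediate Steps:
w(d, N) = -4 (w(d, N) = -4*1 = -4)
P(Y) = 0
(17173 + P(-49))/(V(-12) + w(129, -117)) = (17173 + 0)/(-12 - 4) = 17173/(-16) = 17173*(-1/16) = -17173/16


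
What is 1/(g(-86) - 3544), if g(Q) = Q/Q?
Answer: -1/3543 ≈ -0.00028225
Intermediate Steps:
g(Q) = 1
1/(g(-86) - 3544) = 1/(1 - 3544) = 1/(-3543) = -1/3543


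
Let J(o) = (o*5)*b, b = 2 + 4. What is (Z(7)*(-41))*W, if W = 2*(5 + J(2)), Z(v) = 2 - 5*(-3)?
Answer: -90610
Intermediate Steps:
Z(v) = 17 (Z(v) = 2 + 15 = 17)
b = 6
J(o) = 30*o (J(o) = (o*5)*6 = (5*o)*6 = 30*o)
W = 130 (W = 2*(5 + 30*2) = 2*(5 + 60) = 2*65 = 130)
(Z(7)*(-41))*W = (17*(-41))*130 = -697*130 = -90610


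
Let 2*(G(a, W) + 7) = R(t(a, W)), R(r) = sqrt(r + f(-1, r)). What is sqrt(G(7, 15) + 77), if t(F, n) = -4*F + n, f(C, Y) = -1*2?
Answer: sqrt(280 + 2*I*sqrt(15))/2 ≈ 8.3674 + 0.11572*I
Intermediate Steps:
f(C, Y) = -2
t(F, n) = n - 4*F
R(r) = sqrt(-2 + r) (R(r) = sqrt(r - 2) = sqrt(-2 + r))
G(a, W) = -7 + sqrt(-2 + W - 4*a)/2 (G(a, W) = -7 + sqrt(-2 + (W - 4*a))/2 = -7 + sqrt(-2 + W - 4*a)/2)
sqrt(G(7, 15) + 77) = sqrt((-7 + sqrt(-2 + 15 - 4*7)/2) + 77) = sqrt((-7 + sqrt(-2 + 15 - 28)/2) + 77) = sqrt((-7 + sqrt(-15)/2) + 77) = sqrt((-7 + (I*sqrt(15))/2) + 77) = sqrt((-7 + I*sqrt(15)/2) + 77) = sqrt(70 + I*sqrt(15)/2)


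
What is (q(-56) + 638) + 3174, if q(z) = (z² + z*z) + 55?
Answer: 10139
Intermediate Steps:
q(z) = 55 + 2*z² (q(z) = (z² + z²) + 55 = 2*z² + 55 = 55 + 2*z²)
(q(-56) + 638) + 3174 = ((55 + 2*(-56)²) + 638) + 3174 = ((55 + 2*3136) + 638) + 3174 = ((55 + 6272) + 638) + 3174 = (6327 + 638) + 3174 = 6965 + 3174 = 10139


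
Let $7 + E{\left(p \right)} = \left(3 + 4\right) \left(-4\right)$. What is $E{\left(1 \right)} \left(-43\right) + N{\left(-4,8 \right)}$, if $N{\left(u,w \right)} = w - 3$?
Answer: $1510$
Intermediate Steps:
$E{\left(p \right)} = -35$ ($E{\left(p \right)} = -7 + \left(3 + 4\right) \left(-4\right) = -7 + 7 \left(-4\right) = -7 - 28 = -35$)
$N{\left(u,w \right)} = -3 + w$ ($N{\left(u,w \right)} = w - 3 = -3 + w$)
$E{\left(1 \right)} \left(-43\right) + N{\left(-4,8 \right)} = \left(-35\right) \left(-43\right) + \left(-3 + 8\right) = 1505 + 5 = 1510$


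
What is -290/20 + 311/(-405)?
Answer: -12367/810 ≈ -15.268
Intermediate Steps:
-290/20 + 311/(-405) = -290*1/20 + 311*(-1/405) = -29/2 - 311/405 = -12367/810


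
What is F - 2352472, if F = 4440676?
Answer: 2088204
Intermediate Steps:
F - 2352472 = 4440676 - 2352472 = 2088204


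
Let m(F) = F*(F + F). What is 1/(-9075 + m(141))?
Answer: 1/30687 ≈ 3.2587e-5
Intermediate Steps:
m(F) = 2*F² (m(F) = F*(2*F) = 2*F²)
1/(-9075 + m(141)) = 1/(-9075 + 2*141²) = 1/(-9075 + 2*19881) = 1/(-9075 + 39762) = 1/30687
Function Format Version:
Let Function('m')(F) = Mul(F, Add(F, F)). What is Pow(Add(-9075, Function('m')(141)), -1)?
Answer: Rational(1, 30687) ≈ 3.2587e-5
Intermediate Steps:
Function('m')(F) = Mul(2, Pow(F, 2)) (Function('m')(F) = Mul(F, Mul(2, F)) = Mul(2, Pow(F, 2)))
Pow(Add(-9075, Function('m')(141)), -1) = Pow(Add(-9075, Mul(2, Pow(141, 2))), -1) = Pow(Add(-9075, Mul(2, 19881)), -1) = Pow(Add(-9075, 39762), -1) = Pow(30687, -1) = Rational(1, 30687)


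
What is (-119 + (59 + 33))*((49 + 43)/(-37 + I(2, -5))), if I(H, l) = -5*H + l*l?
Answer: 1242/11 ≈ 112.91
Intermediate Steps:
I(H, l) = l² - 5*H (I(H, l) = -5*H + l² = l² - 5*H)
(-119 + (59 + 33))*((49 + 43)/(-37 + I(2, -5))) = (-119 + (59 + 33))*((49 + 43)/(-37 + ((-5)² - 5*2))) = (-119 + 92)*(92/(-37 + (25 - 10))) = -2484/(-37 + 15) = -2484/(-22) = -2484*(-1)/22 = -27*(-46/11) = 1242/11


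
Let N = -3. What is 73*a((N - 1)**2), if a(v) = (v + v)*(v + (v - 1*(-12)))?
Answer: 102784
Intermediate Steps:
a(v) = 2*v*(12 + 2*v) (a(v) = (2*v)*(v + (v + 12)) = (2*v)*(v + (12 + v)) = (2*v)*(12 + 2*v) = 2*v*(12 + 2*v))
73*a((N - 1)**2) = 73*(4*(-3 - 1)**2*(6 + (-3 - 1)**2)) = 73*(4*(-4)**2*(6 + (-4)**2)) = 73*(4*16*(6 + 16)) = 73*(4*16*22) = 73*1408 = 102784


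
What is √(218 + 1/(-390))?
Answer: √33157410/390 ≈ 14.765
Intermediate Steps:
√(218 + 1/(-390)) = √(218 - 1/390) = √(85019/390) = √33157410/390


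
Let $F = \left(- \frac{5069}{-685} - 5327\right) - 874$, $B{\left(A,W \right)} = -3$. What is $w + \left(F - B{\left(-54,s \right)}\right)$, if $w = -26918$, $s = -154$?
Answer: $- \frac{165543}{5} \approx -33109.0$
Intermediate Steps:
$F = - \frac{30968}{5}$ ($F = \left(\left(-5069\right) \left(- \frac{1}{685}\right) - 5327\right) - 874 = \left(\frac{37}{5} - 5327\right) - 874 = - \frac{26598}{5} - 874 = - \frac{30968}{5} \approx -6193.6$)
$w + \left(F - B{\left(-54,s \right)}\right) = -26918 - \frac{30953}{5} = - \frac{165543}{5}$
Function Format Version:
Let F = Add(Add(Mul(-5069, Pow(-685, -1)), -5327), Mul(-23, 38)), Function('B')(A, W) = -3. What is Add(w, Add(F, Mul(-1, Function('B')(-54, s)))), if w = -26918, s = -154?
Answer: Rational(-165543, 5) ≈ -33109.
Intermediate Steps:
F = Rational(-30968, 5) (F = Add(Add(Mul(-5069, Rational(-1, 685)), -5327), -874) = Add(Add(Rational(37, 5), -5327), -874) = Add(Rational(-26598, 5), -874) = Rational(-30968, 5) ≈ -6193.6)
Add(w, Add(F, Mul(-1, Function('B')(-54, s)))) = Add(-26918, Add(Rational(-30968, 5), Mul(-1, -3))) = Add(-26918, Add(Rational(-30968, 5), 3)) = Add(-26918, Rational(-30953, 5)) = Rational(-165543, 5)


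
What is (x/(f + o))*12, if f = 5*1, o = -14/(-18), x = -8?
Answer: -216/13 ≈ -16.615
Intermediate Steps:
o = 7/9 (o = -14*(-1/18) = 7/9 ≈ 0.77778)
f = 5
(x/(f + o))*12 = -8/(5 + 7/9)*12 = -8/52/9*12 = -8*9/52*12 = -18/13*12 = -216/13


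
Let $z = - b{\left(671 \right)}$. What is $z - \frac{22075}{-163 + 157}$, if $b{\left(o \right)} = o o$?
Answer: $- \frac{2679371}{6} \approx -4.4656 \cdot 10^{5}$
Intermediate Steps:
$b{\left(o \right)} = o^{2}$
$z = -450241$ ($z = - 671^{2} = \left(-1\right) 450241 = -450241$)
$z - \frac{22075}{-163 + 157} = -450241 - \frac{22075}{-163 + 157} = -450241 - \frac{22075}{-6} = -450241 - 22075 \left(- \frac{1}{6}\right) = -450241 - - \frac{22075}{6} = -450241 + \frac{22075}{6} = - \frac{2679371}{6}$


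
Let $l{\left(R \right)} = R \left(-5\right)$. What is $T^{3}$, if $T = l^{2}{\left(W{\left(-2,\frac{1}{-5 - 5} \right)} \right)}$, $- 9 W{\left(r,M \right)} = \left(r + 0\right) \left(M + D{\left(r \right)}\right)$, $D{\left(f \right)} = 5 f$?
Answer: $\frac{1061520150601}{531441} \approx 1.9974 \cdot 10^{6}$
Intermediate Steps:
$W{\left(r,M \right)} = - \frac{r \left(M + 5 r\right)}{9}$ ($W{\left(r,M \right)} = - \frac{\left(r + 0\right) \left(M + 5 r\right)}{9} = - \frac{r \left(M + 5 r\right)}{9}$)
$l{\left(R \right)} = - 5 R$
$T = \frac{10201}{81}$ ($T = \left(- 5 \left(\left(- \frac{1}{9}\right) \left(-2\right) \left(\frac{1}{-5 - 5} + 5 \left(-2\right)\right)\right)\right)^{2} = \left(- 5 \left(\left(- \frac{1}{9}\right) \left(-2\right) \left(\frac{1}{-10} - 10\right)\right)\right)^{2} = \left(- 5 \left(\left(- \frac{1}{9}\right) \left(-2\right) \left(- \frac{1}{10} - 10\right)\right)\right)^{2} = \left(- 5 \left(\left(- \frac{1}{9}\right) \left(-2\right) \left(- \frac{101}{10}\right)\right)\right)^{2} = \left(\left(-5\right) \left(- \frac{101}{45}\right)\right)^{2} = \left(\frac{101}{9}\right)^{2} = \frac{10201}{81} \approx 125.94$)
$T^{3} = \left(\frac{10201}{81}\right)^{3} = \frac{1061520150601}{531441}$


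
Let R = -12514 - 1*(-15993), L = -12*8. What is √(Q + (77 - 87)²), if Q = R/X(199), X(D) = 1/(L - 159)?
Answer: I*√887045 ≈ 941.83*I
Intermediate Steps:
L = -96
X(D) = -1/255 (X(D) = 1/(-96 - 159) = 1/(-255) = -1/255)
R = 3479 (R = -12514 + 15993 = 3479)
Q = -887145 (Q = 3479/(-1/255) = 3479*(-255) = -887145)
√(Q + (77 - 87)²) = √(-887145 + (77 - 87)²) = √(-887145 + (-10)²) = √(-887145 + 100) = √(-887045) = I*√887045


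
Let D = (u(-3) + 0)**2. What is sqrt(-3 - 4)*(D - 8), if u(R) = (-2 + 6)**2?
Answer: 248*I*sqrt(7) ≈ 656.15*I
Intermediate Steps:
u(R) = 16 (u(R) = 4**2 = 16)
D = 256 (D = (16 + 0)**2 = 16**2 = 256)
sqrt(-3 - 4)*(D - 8) = sqrt(-3 - 4)*(256 - 8) = sqrt(-7)*248 = (I*sqrt(7))*248 = 248*I*sqrt(7)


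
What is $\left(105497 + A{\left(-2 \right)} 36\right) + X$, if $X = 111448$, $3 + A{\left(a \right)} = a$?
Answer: $216765$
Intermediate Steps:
$A{\left(a \right)} = -3 + a$
$\left(105497 + A{\left(-2 \right)} 36\right) + X = \left(105497 + \left(-3 - 2\right) 36\right) + 111448 = \left(105497 - 180\right) + 111448 = 105317 + 111448 = 216765$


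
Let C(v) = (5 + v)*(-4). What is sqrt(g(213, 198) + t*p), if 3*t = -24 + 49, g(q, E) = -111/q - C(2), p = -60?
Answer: I*sqrt(2381979)/71 ≈ 21.738*I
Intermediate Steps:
C(v) = -20 - 4*v
g(q, E) = 28 - 111/q (g(q, E) = -111/q - (-20 - 4*2) = -111/q - (-20 - 8) = -111/q - 1*(-28) = -111/q + 28 = 28 - 111/q)
t = 25/3 (t = (-24 + 49)/3 = (1/3)*25 = 25/3 ≈ 8.3333)
sqrt(g(213, 198) + t*p) = sqrt((28 - 111/213) + (25/3)*(-60)) = sqrt((28 - 111*1/213) - 500) = sqrt((28 - 37/71) - 500) = sqrt(1951/71 - 500) = sqrt(-33549/71) = I*sqrt(2381979)/71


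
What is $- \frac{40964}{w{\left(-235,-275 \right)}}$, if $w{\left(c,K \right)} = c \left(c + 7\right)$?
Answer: $- \frac{539}{705} \approx -0.76454$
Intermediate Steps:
$w{\left(c,K \right)} = c \left(7 + c\right)$
$- \frac{40964}{w{\left(-235,-275 \right)}} = - \frac{40964}{\left(-235\right) \left(7 - 235\right)} = - \frac{40964}{\left(-235\right) \left(-228\right)} = - \frac{40964}{53580} = \left(-40964\right) \frac{1}{53580} = - \frac{539}{705}$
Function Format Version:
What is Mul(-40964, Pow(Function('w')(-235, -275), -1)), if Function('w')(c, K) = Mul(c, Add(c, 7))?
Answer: Rational(-539, 705) ≈ -0.76454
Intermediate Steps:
Function('w')(c, K) = Mul(c, Add(7, c))
Mul(-40964, Pow(Function('w')(-235, -275), -1)) = Mul(-40964, Pow(Mul(-235, Add(7, -235)), -1)) = Mul(-40964, Pow(Mul(-235, -228), -1)) = Mul(-40964, Pow(53580, -1)) = Mul(-40964, Rational(1, 53580)) = Rational(-539, 705)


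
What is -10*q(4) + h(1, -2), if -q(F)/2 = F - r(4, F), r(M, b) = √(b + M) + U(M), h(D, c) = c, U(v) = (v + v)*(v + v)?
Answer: -1202 - 40*√2 ≈ -1258.6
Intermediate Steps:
U(v) = 4*v² (U(v) = (2*v)*(2*v) = 4*v²)
r(M, b) = √(M + b) + 4*M² (r(M, b) = √(b + M) + 4*M² = √(M + b) + 4*M²)
q(F) = 128 - 2*F + 2*√(4 + F) (q(F) = -2*(F - (√(4 + F) + 4*4²)) = -2*(F - (√(4 + F) + 4*16)) = -2*(F - (√(4 + F) + 64)) = -2*(F - (64 + √(4 + F))) = -2*(F + (-64 - √(4 + F))) = -2*(-64 + F - √(4 + F)) = 128 - 2*F + 2*√(4 + F))
-10*q(4) + h(1, -2) = -10*(128 - 2*4 + 2*√(4 + 4)) - 2 = -10*(128 - 8 + 2*√8) - 2 = -10*(128 - 8 + 2*(2*√2)) - 2 = -10*(128 - 8 + 4*√2) - 2 = -10*(120 + 4*√2) - 2 = (-1200 - 40*√2) - 2 = -1202 - 40*√2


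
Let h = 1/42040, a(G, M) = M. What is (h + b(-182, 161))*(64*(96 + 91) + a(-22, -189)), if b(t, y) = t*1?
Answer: -90124415341/42040 ≈ -2.1438e+6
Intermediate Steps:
b(t, y) = t
h = 1/42040 ≈ 2.3787e-5
(h + b(-182, 161))*(64*(96 + 91) + a(-22, -189)) = (1/42040 - 182)*(64*(96 + 91) - 189) = -7651279*(64*187 - 189)/42040 = -7651279*(11968 - 189)/42040 = -7651279/42040*11779 = -90124415341/42040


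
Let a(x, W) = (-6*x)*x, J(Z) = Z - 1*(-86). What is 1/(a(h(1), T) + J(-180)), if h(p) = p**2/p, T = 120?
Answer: -1/100 ≈ -0.010000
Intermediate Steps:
h(p) = p
J(Z) = 86 + Z (J(Z) = Z + 86 = 86 + Z)
a(x, W) = -6*x**2
1/(a(h(1), T) + J(-180)) = 1/(-6*1**2 + (86 - 180)) = 1/(-6*1 - 94) = 1/(-6 - 94) = 1/(-100) = -1/100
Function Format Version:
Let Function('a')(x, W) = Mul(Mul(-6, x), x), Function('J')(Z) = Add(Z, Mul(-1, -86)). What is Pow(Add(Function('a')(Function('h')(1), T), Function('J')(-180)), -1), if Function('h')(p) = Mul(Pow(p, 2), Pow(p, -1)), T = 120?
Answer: Rational(-1, 100) ≈ -0.010000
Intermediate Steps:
Function('h')(p) = p
Function('J')(Z) = Add(86, Z) (Function('J')(Z) = Add(Z, 86) = Add(86, Z))
Function('a')(x, W) = Mul(-6, Pow(x, 2))
Pow(Add(Function('a')(Function('h')(1), T), Function('J')(-180)), -1) = Pow(Add(Mul(-6, Pow(1, 2)), Add(86, -180)), -1) = Pow(Add(Mul(-6, 1), -94), -1) = Pow(Add(-6, -94), -1) = Pow(-100, -1) = Rational(-1, 100)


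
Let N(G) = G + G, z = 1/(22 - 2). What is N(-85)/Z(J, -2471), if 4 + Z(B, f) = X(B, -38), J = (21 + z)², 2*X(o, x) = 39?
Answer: -340/31 ≈ -10.968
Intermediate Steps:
X(o, x) = 39/2 (X(o, x) = (½)*39 = 39/2)
z = 1/20 ≈ 0.050000
N(G) = 2*G
J = 177241/400 (J = (21 + 1/20)² = (421/20)² = 177241/400 ≈ 443.10)
Z(B, f) = 31/2 (Z(B, f) = -4 + 39/2 = 31/2)
N(-85)/Z(J, -2471) = (2*(-85))/(31/2) = -170*2/31 = -340/31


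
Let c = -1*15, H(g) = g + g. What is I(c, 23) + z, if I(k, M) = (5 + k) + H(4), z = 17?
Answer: 15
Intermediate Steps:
H(g) = 2*g
c = -15
I(k, M) = 13 + k (I(k, M) = (5 + k) + 2*4 = (5 + k) + 8 = 13 + k)
I(c, 23) + z = (13 - 15) + 17 = -2 + 17 = 15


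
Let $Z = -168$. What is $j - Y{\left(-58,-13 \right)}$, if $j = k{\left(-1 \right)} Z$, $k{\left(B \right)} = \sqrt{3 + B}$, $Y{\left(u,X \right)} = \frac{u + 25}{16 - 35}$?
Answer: $- \frac{33}{19} - 168 \sqrt{2} \approx -239.32$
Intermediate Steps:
$Y{\left(u,X \right)} = - \frac{25}{19} - \frac{u}{19}$ ($Y{\left(u,X \right)} = \frac{25 + u}{-19} = \left(25 + u\right) \left(- \frac{1}{19}\right) = - \frac{25}{19} - \frac{u}{19}$)
$j = - 168 \sqrt{2}$ ($j = \sqrt{3 - 1} \left(-168\right) = \sqrt{2} \left(-168\right) = - 168 \sqrt{2} \approx -237.59$)
$j - Y{\left(-58,-13 \right)} = - 168 \sqrt{2} - \left(- \frac{25}{19} - - \frac{58}{19}\right) = - 168 \sqrt{2} - \left(- \frac{25}{19} + \frac{58}{19}\right) = - 168 \sqrt{2} - \frac{33}{19} = - \frac{33}{19} - 168 \sqrt{2}$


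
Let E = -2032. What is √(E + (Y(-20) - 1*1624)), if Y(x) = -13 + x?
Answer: I*√3689 ≈ 60.737*I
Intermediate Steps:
√(E + (Y(-20) - 1*1624)) = √(-2032 + ((-13 - 20) - 1*1624)) = √(-2032 + (-33 - 1624)) = √(-2032 - 1657) = √(-3689) = I*√3689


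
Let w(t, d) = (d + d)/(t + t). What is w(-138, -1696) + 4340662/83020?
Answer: 184953319/2864190 ≈ 64.574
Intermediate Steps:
w(t, d) = d/t (w(t, d) = (2*d)/((2*t)) = (2*d)*(1/(2*t)) = d/t)
w(-138, -1696) + 4340662/83020 = -1696/(-138) + 4340662/83020 = -1696*(-1/138) + 4340662*(1/83020) = 848/69 + 2170331/41510 = 184953319/2864190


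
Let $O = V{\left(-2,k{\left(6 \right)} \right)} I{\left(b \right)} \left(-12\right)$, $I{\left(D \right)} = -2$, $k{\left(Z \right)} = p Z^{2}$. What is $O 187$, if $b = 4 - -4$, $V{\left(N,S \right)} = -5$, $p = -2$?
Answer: $-22440$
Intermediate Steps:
$k{\left(Z \right)} = - 2 Z^{2}$
$b = 8$ ($b = 4 + 4 = 8$)
$O = -120$ ($O = \left(-5\right) \left(-2\right) \left(-12\right) = 10 \left(-12\right) = -120$)
$O 187 = \left(-120\right) 187 = -22440$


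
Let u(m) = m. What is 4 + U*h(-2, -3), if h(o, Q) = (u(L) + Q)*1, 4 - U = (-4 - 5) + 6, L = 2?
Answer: -3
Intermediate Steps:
U = 7 (U = 4 - ((-4 - 5) + 6) = 4 - (-9 + 6) = 4 - 1*(-3) = 4 + 3 = 7)
h(o, Q) = 2 + Q (h(o, Q) = (2 + Q)*1 = 2 + Q)
4 + U*h(-2, -3) = 4 + 7*(2 - 3) = 4 + 7*(-1) = 4 - 7 = -3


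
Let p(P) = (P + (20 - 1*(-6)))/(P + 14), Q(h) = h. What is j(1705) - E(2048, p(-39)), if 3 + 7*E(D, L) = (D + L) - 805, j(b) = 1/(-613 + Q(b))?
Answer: -4838003/27300 ≈ -177.22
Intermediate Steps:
p(P) = (26 + P)/(14 + P) (p(P) = (P + (20 + 6))/(14 + P) = (P + 26)/(14 + P) = (26 + P)/(14 + P))
j(b) = 1/(-613 + b)
E(D, L) = -808/7 + D/7 + L/7 (E(D, L) = -3/7 + ((D + L) - 805)/7 = -3/7 + (-805 + D + L)/7 = -3/7 + (-115 + D/7 + L/7) = -808/7 + D/7 + L/7)
j(1705) - E(2048, p(-39)) = 1/(-613 + 1705) - (-808/7 + (1/7)*2048 + ((26 - 39)/(14 - 39))/7) = 1/1092 - (-808/7 + 2048/7 + (-13/(-25))/7) = 1/1092 - (-808/7 + 2048/7 + (-1/25*(-13))/7) = 1/1092 - (-808/7 + 2048/7 + (1/7)*(13/25)) = 1/1092 - (-808/7 + 2048/7 + 13/175) = 1/1092 - 1*31013/175 = 1/1092 - 31013/175 = -4838003/27300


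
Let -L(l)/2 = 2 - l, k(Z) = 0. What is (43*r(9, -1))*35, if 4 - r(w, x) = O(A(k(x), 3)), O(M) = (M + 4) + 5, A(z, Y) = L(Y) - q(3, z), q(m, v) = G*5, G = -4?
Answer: -40635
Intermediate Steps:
q(m, v) = -20 (q(m, v) = -4*5 = -20)
L(l) = -4 + 2*l (L(l) = -2*(2 - l) = -4 + 2*l)
A(z, Y) = 16 + 2*Y (A(z, Y) = (-4 + 2*Y) - 1*(-20) = (-4 + 2*Y) + 20 = 16 + 2*Y)
O(M) = 9 + M (O(M) = (4 + M) + 5 = 9 + M)
r(w, x) = -27 (r(w, x) = 4 - (9 + (16 + 2*3)) = 4 - (9 + (16 + 6)) = 4 - (9 + 22) = 4 - 1*31 = 4 - 31 = -27)
(43*r(9, -1))*35 = (43*(-27))*35 = -1161*35 = -40635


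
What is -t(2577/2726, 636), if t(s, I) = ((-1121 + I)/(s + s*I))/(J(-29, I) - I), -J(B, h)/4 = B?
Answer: -132211/85360548 ≈ -0.0015489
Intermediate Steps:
J(B, h) = -4*B
t(s, I) = (-1121 + I)/((116 - I)*(s + I*s)) (t(s, I) = ((-1121 + I)/(s + s*I))/(-4*(-29) - I) = ((-1121 + I)/(s + I*s))/(116 - I) = (-1121 + I)/((116 - I)*(s + I*s)))
-t(2577/2726, 636) = -(-1121 + 636)/((2577/2726)*(116 - 1*636**2 + 115*636)) = -(-485)/((2577*(1/2726))*(116 - 1*404496 + 73140)) = -(-485)/(2577/2726*(116 - 404496 + 73140)) = -2726*(-485)/(2577*(-331240)) = -2726*(-1)*(-485)/(2577*331240) = -1*132211/85360548 = -132211/85360548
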